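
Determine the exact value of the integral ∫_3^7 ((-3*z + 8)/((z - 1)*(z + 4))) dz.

-4*log(11) + log(3) + 4*log(7)

Factor the denominator: z**2 + 3*z - 4 = (z + 4)(z - 1).
Partial fractions: (-3*z + 8)/((z - 1)*(z + 4)) = -4/(z + 4) + 1/(z - 1).
An antiderivative is F(z) = log(z - 1) - 4*log(z + 4).
Then F(7) - F(3) = (-4*log(11) + log(2) + log(3)) - (-4*log(7) + log(2)) = -4*log(11) + log(3) + 4*log(7).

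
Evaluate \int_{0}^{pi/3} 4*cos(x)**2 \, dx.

Use the identity cos^2(x) = (1 + cos(2*x))/2.
An antiderivative is F(x) = 2*x + sin(2*x).
Then F(pi/3) - F(0) = (sqrt(3)/2 + 2*pi/3) - (0) = sqrt(3)/2 + 2*pi/3.

sqrt(3)/2 + 2*pi/3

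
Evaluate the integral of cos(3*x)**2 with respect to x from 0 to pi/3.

pi/6

Use the identity cos^2(3*x) = (1 + cos(6*x))/2.
An antiderivative is F(x) = x/2 + sin(6*x)/12.
Then F(pi/3) - F(0) = (pi/6) - (0) = pi/6.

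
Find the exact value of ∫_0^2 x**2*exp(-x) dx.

2 - 10*exp(-2)

Integrate by parts twice (u = x^2, dv = exp(-x) dx).
An antiderivative is F(x) = (-x**2 - 2*x - 2)*exp(-x).
Then F(2) - F(0) = (-10*exp(-2)) - (-2) = 2 - 10*exp(-2).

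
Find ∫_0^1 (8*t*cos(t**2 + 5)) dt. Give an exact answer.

4*sin(6) - 4*sin(5)

Let u = t**2 + 5, so du = 2*t dt. When t = 0, u = 5; when t = 1, u = 6.
The integral becomes 4·∫ cos(u) du from 5 to 6, with antiderivative 4*sin(u).
Back in t: F(t) = 4*sin(t**2 + 5).
Then F(1) - F(0) = (4*sin(6)) - (4*sin(5)) = 4*sin(6) - 4*sin(5).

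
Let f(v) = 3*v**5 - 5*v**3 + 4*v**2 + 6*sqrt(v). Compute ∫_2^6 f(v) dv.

By the power rule, an antiderivative is F(v) = v**6/2 - 5*v**4/4 + 4*v**(3/2) + 4*v**3/3.
Then F(6) - F(2) = (24*sqrt(6) + 21996) - (8*sqrt(2) + 68/3) = -8*sqrt(2) + 24*sqrt(6) + 65920/3.

-8*sqrt(2) + 24*sqrt(6) + 65920/3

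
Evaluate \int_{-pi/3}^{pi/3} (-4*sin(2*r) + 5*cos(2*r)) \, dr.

5*sqrt(3)/2

An antiderivative is F(r) = 5*sin(2*r)/2 + 2*cos(2*r).
Then F(pi/3) - F(-pi/3) = (-1 + 5*sqrt(3)/4) - (-5*sqrt(3)/4 - 1) = 5*sqrt(3)/2.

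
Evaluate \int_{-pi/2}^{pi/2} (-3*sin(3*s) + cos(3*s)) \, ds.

-2/3

An antiderivative is F(s) = sin(3*s)/3 + cos(3*s).
Then F(pi/2) - F(-pi/2) = (-1/3) - (1/3) = -2/3.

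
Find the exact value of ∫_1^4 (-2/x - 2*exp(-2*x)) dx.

An antiderivative is F(x) = -2*log(x) + exp(-2*x).
Then F(4) - F(1) = (-4*log(2) + exp(-8)) - (exp(-2)) = -4*log(2) - exp(-2) + exp(-8).

-4*log(2) - exp(-2) + exp(-8)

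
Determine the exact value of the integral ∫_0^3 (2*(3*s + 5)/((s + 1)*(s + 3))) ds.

Factor the denominator: s**2 + 4*s + 3 = (s + 3)(s + 1).
Partial fractions: 2*(3*s + 5)/((s + 1)*(s + 3)) = 4/(s + 3) + 2/(s + 1).
An antiderivative is F(s) = 2*log(s + 1) + 4*log(s + 3).
Then F(3) - F(0) = (4*log(3) + 8*log(2)) - (log(81)) = 8*log(2).

8*log(2)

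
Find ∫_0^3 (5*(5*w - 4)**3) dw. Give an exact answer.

14385/4

Let u = 5*w - 4, so du = 5 dw. When w = 0, u = -4; when w = 3, u = 11.
The integral becomes ∫ u**3 du from -4 to 11, with antiderivative u**4/4.
Back in w: F(w) = (5*w - 4)**4/4.
Then F(3) - F(0) = (14641/4) - (64) = 14385/4.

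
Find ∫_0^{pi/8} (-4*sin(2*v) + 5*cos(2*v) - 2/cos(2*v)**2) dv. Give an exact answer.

-3 + 9*sqrt(2)/4

An antiderivative is F(v) = 5*sin(2*v)/2 + 2*cos(2*v) - tan(2*v).
Then F(pi/8) - F(0) = (-1 + 9*sqrt(2)/4) - (2) = -3 + 9*sqrt(2)/4.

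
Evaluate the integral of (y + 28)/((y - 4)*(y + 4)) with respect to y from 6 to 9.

-3*log(13) - log(2) + 7*log(5)

Factor the denominator: y**2 - 16 = (y + 4)(y - 4).
Partial fractions: (y + 28)/((y - 4)*(y + 4)) = -3/(y + 4) + 4/(y - 4).
An antiderivative is F(y) = 4*log(y - 4) - 3*log(y + 4).
Then F(9) - F(6) = (-3*log(13) + 4*log(5)) - (-3*log(5) + log(2)) = -3*log(13) - log(2) + 7*log(5).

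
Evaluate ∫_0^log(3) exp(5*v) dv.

242/5

Let u = exp(v), so du = exp(v) dv. When v = 0, u = 1; when v = log(3), u = 3.
The integral becomes ∫ u**4 du from 1 to 3, with antiderivative u**5/5.
Back in v: F(v) = exp(5*v)/5.
Then F(log(3)) - F(0) = (243/5) - (1/5) = 242/5.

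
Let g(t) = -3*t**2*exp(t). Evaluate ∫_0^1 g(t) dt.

6 - 3*E

Integrate by parts twice (u = t^2, dv = -3*exp(t) dt).
An antiderivative is F(t) = (-3*t**2 + 6*t - 6)*exp(t).
Then F(1) - F(0) = (-3*E) - (-6) = 6 - 3*E.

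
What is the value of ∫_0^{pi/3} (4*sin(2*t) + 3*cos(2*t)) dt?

An antiderivative is F(t) = 3*sin(2*t)/2 - 2*cos(2*t).
Then F(pi/3) - F(0) = (1 + 3*sqrt(3)/4) - (-2) = 3*sqrt(3)/4 + 3.

3*sqrt(3)/4 + 3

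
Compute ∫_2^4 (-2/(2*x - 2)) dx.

An antiderivative is F(x) = -log(2*x - 2).
Then F(4) - F(2) = (-log(6)) - (-log(2)) = -log(3).

-log(3)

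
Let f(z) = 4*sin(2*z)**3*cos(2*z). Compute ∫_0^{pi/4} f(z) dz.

Let u = sin(2*z), so du = 2*cos(2*z) dz. When z = 0, u = 0; when z = pi/4, u = 1.
The integral becomes 2·∫ u**3 du from 0 to 1, with antiderivative u**4/2.
Back in z: F(z) = sin(2*z)**4/2.
Then F(pi/4) - F(0) = (1/2) - (0) = 1/2.

1/2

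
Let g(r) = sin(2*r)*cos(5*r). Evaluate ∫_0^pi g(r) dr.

-4/21

Use the identity sin(2*r)cos(5*r) = [sin(7*r) + sin(-3*r)]/2.
An antiderivative is F(r) = cos(3*r)/6 - cos(7*r)/14.
Then F(pi) - F(0) = (-2/21) - (2/21) = -4/21.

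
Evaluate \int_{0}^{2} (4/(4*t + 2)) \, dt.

Let u = 4*t + 2, so du = 4 dt. When t = 0, u = 2; when t = 2, u = 10.
The integral becomes ∫ 1/u du from 2 to 10, with antiderivative log(u).
Back in t: F(t) = log(4*t + 2).
Then F(2) - F(0) = (log(10)) - (log(2)) = log(5).

log(5)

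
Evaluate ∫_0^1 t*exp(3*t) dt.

1/9 + 2*exp(3)/9

Integrate by parts once (u = t, dv = exp(3*t) dt).
An antiderivative is F(t) = (3*t - 1)*exp(3*t)/9.
Then F(1) - F(0) = (2*exp(3)/9) - (-1/9) = 1/9 + 2*exp(3)/9.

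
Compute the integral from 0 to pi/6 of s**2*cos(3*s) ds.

Integrate by parts twice (u = s^2, dv = cos(3*s) ds).
An antiderivative is F(s) = s**2*sin(3*s)/3 + 2*s*cos(3*s)/9 - 2*sin(3*s)/27.
Then F(pi/6) - F(0) = (-2/27 + pi**2/108) - (0) = -2/27 + pi**2/108.

-2/27 + pi**2/108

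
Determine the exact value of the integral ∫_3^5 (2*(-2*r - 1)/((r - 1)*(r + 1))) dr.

-log(12)

Factor the denominator: r**2 - 1 = (r + 1)(r - 1).
Partial fractions: 2*(-2*r - 1)/((r - 1)*(r + 1)) = -1/(r + 1) - 3/(r - 1).
An antiderivative is F(r) = -3*log(r - 1) - log(r + 1).
Then F(5) - F(3) = (-7*log(2) - log(3)) - (-log(32)) = -log(12).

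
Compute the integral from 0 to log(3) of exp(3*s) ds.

Let u = exp(s), so du = exp(s) ds. When s = 0, u = 1; when s = log(3), u = 3.
The integral becomes ∫ u**2 du from 1 to 3, with antiderivative u**3/3.
Back in s: F(s) = exp(3*s)/3.
Then F(log(3)) - F(0) = (9) - (1/3) = 26/3.

26/3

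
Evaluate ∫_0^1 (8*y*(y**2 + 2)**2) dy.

Let u = y**2 + 2, so du = 2*y dy. When y = 0, u = 2; when y = 1, u = 3.
The integral becomes 4·∫ u**2 du from 2 to 3, with antiderivative 4*u**3/3.
Back in y: F(y) = 4*(y**2 + 2)**3/3.
Then F(1) - F(0) = (36) - (32/3) = 76/3.

76/3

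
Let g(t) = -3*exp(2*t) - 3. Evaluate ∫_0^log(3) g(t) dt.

-12 - 3*log(3)

An antiderivative is F(t) = -3*exp(2*t)/2 - 3*t.
Then F(log(3)) - F(0) = (-27/2 - log(27)) - (-3/2) = -12 - 3*log(3).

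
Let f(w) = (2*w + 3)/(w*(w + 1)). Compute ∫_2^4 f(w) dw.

log(24/5)

Factor the denominator: w**2 + w = (w + 1)w.
Partial fractions: (2*w + 3)/(w*(w + 1)) = -1/(w + 1) + 3/w.
An antiderivative is F(w) = 3*log(w) - log(w + 1).
Then F(4) - F(2) = (log(64/5)) - (log(8/3)) = log(24/5).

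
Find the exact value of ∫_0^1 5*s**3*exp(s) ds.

30 - 10*E

Integrate by parts 3 times (u = s^3, dv = 5*exp(s) ds).
An antiderivative is F(s) = (5*s**3 - 15*s**2 + 30*s - 30)*exp(s).
Then F(1) - F(0) = (-10*E) - (-30) = 30 - 10*E.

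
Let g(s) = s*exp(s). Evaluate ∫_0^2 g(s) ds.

1 + exp(2)

Integrate by parts once (u = s, dv = exp(s) ds).
An antiderivative is F(s) = (s - 1)*exp(s).
Then F(2) - F(0) = (exp(2)) - (-1) = 1 + exp(2).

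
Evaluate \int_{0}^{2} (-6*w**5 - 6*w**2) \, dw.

-80

By the power rule, an antiderivative is F(w) = -w**6 - 2*w**3.
Then F(2) - F(0) = (-80) - (0) = -80.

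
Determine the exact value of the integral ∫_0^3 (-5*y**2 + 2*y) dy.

-36

By the power rule, an antiderivative is F(y) = -5*y**3/3 + y**2.
Then F(3) - F(0) = (-36) - (0) = -36.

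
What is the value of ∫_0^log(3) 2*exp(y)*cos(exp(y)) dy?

Let u = exp(y), so du = exp(y) dy. When y = 0, u = 1; when y = log(3), u = 3.
The integral becomes 2·∫ cos(u) du from 1 to 3, with antiderivative 2*sin(u).
Back in y: F(y) = 2*sin(exp(y)).
Then F(log(3)) - F(0) = (2*sin(3)) - (2*sin(1)) = -2*sin(1) + 2*sin(3).

-2*sin(1) + 2*sin(3)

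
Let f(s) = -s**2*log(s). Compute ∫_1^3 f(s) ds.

Integrate by parts once (u = ln s, dv = -s**2 ds).
An antiderivative is F(s) = -s**3*(3*log(s) - 1)/9.
Then F(3) - F(1) = (3 - 9*log(3)) - (1/9) = 26/9 - 9*log(3).

26/9 - 9*log(3)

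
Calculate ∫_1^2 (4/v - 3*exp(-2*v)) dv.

-3*exp(-2)/2 + 3*exp(-4)/2 + 4*log(2)

An antiderivative is F(v) = 4*log(v) + 3*exp(-2*v)/2.
Then F(2) - F(1) = (3*exp(-4)/2 + 4*log(2)) - (3*exp(-2)/2) = -3*exp(-2)/2 + 3*exp(-4)/2 + 4*log(2).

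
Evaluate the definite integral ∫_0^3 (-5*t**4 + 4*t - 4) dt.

-237

By the power rule, an antiderivative is F(t) = -t**5 + 2*t**2 - 4*t.
Then F(3) - F(0) = (-237) - (0) = -237.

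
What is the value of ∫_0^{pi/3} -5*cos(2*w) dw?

-5*sqrt(3)/4

An antiderivative is F(w) = -5*sin(2*w)/2.
Then F(pi/3) - F(0) = (-5*sqrt(3)/4) - (0) = -5*sqrt(3)/4.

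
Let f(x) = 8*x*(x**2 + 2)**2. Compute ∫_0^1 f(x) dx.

Let u = x**2 + 2, so du = 2*x dx. When x = 0, u = 2; when x = 1, u = 3.
The integral becomes 4·∫ u**2 du from 2 to 3, with antiderivative 4*u**3/3.
Back in x: F(x) = 4*(x**2 + 2)**3/3.
Then F(1) - F(0) = (36) - (32/3) = 76/3.

76/3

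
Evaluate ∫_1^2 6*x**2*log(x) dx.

-14/3 + 16*log(2)

Integrate by parts once (u = ln x, dv = 6*x**2 dx).
An antiderivative is F(x) = 2*x**3*(3*log(x) - 1)/3.
Then F(2) - F(1) = (-16/3 + 16*log(2)) - (-2/3) = -14/3 + 16*log(2).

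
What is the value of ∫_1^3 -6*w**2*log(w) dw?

Integrate by parts once (u = ln w, dv = -6*w**2 dw).
An antiderivative is F(w) = -2*w**3*(3*log(w) - 1)/3.
Then F(3) - F(1) = (18 - 54*log(3)) - (2/3) = 52/3 - 54*log(3).

52/3 - 54*log(3)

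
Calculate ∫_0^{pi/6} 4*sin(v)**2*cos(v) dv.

1/6

Let u = sin(v), so du = cos(v) dv. When v = 0, u = 0; when v = pi/6, u = 1/2.
The integral becomes 4·∫ u**2 du from 0 to 1/2, with antiderivative 4*u**3/3.
Back in v: F(v) = 4*sin(v)**3/3.
Then F(pi/6) - F(0) = (1/6) - (0) = 1/6.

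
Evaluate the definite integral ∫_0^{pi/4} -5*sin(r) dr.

-5 + 5*sqrt(2)/2

An antiderivative is F(r) = 5*cos(r).
Then F(pi/4) - F(0) = (5*sqrt(2)/2) - (5) = -5 + 5*sqrt(2)/2.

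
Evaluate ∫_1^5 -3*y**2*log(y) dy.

Integrate by parts once (u = ln y, dv = -3*y**2 dy).
An antiderivative is F(y) = -y**3*(3*log(y) - 1)/3.
Then F(5) - F(1) = (125/3 - 125*log(5)) - (1/3) = 124/3 - 125*log(5).

124/3 - 125*log(5)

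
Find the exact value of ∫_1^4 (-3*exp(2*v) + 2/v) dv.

-3*exp(8)/2 + log(16) + 3*exp(2)/2

An antiderivative is F(v) = -3*exp(2*v)/2 + 2*log(v).
Then F(4) - F(1) = (-3*exp(8)/2 + log(16)) - (-3*exp(2)/2) = -3*exp(8)/2 + log(16) + 3*exp(2)/2.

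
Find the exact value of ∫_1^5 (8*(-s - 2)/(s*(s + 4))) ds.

Factor the denominator: s**2 + 4*s = (s + 4)s.
Partial fractions: 8*(-s - 2)/(s*(s + 4)) = -4/(s + 4) - 4/s.
An antiderivative is F(s) = -4*log(s) - 4*log(s + 4).
Then F(5) - F(1) = (-8*log(3) - 4*log(5)) - (-4*log(5)) = -8*log(3).

-8*log(3)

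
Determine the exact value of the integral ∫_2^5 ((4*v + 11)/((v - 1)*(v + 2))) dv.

-log(7) + 12*log(2)

Factor the denominator: v**2 + v - 2 = (v + 2)(v - 1).
Partial fractions: (4*v + 11)/((v - 1)*(v + 2)) = -1/(v + 2) + 5/(v - 1).
An antiderivative is F(v) = 5*log(v - 1) - log(v + 2).
Then F(5) - F(2) = (-log(7) + 10*log(2)) - (-log(4)) = -log(7) + 12*log(2).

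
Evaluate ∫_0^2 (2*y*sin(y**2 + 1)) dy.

-cos(5) + cos(1)

Let u = y**2 + 1, so du = 2*y dy. When y = 0, u = 1; when y = 2, u = 5.
The integral becomes ∫ sin(u) du from 1 to 5, with antiderivative -cos(u).
Back in y: F(y) = -cos(y**2 + 1).
Then F(2) - F(0) = (-cos(5)) - (-cos(1)) = -cos(5) + cos(1).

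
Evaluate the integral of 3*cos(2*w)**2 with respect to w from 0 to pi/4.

Use the identity cos^2(2*w) = (1 + cos(4*w))/2.
An antiderivative is F(w) = 3*w/2 + 3*sin(4*w)/8.
Then F(pi/4) - F(0) = (3*pi/8) - (0) = 3*pi/8.

3*pi/8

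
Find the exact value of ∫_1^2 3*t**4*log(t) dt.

-93/25 + 96*log(2)/5

Integrate by parts once (u = ln t, dv = 3*t**4 dt).
An antiderivative is F(t) = 3*t**5*(5*log(t) - 1)/25.
Then F(2) - F(1) = (-96/25 + 96*log(2)/5) - (-3/25) = -93/25 + 96*log(2)/5.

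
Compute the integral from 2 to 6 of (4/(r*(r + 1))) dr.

-4*log(7) + 8*log(3)

Factor the denominator: r**2 + r = (r + 1)r.
Partial fractions: 4/(r*(r + 1)) = -4/(r + 1) + 4/r.
An antiderivative is F(r) = 4*log(r) - 4*log(r + 1).
Then F(6) - F(2) = (-4*log(7) + 4*log(2) + 4*log(3)) - (log(16/81)) = -4*log(7) + 8*log(3).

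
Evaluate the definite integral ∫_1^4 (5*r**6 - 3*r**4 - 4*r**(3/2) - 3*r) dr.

By the power rule, an antiderivative is F(r) = 5*r**7/7 - 8*r**(5/2)/5 - 3*r**5/5 - 3*r**2/2.
Then F(4) - F(1) = (385464/35) - (-209/70) = 771137/70.

771137/70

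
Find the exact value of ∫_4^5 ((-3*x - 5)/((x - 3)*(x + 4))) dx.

Factor the denominator: x**2 + x - 12 = (x + 4)(x - 3).
Partial fractions: (-3*x - 5)/((x - 3)*(x + 4)) = -1/(x + 4) - 2/(x - 3).
An antiderivative is F(x) = -2*log(x - 3) - log(x + 4).
Then F(5) - F(4) = (-log(36)) - (-log(8)) = log(2/9).

log(2/9)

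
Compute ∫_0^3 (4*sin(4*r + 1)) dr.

Let u = 4*r + 1, so du = 4 dr. When r = 0, u = 1; when r = 3, u = 13.
The integral becomes ∫ sin(u) du from 1 to 13, with antiderivative -cos(u).
Back in r: F(r) = -cos(4*r + 1).
Then F(3) - F(0) = (-cos(13)) - (-cos(1)) = -cos(13) + cos(1).

-cos(13) + cos(1)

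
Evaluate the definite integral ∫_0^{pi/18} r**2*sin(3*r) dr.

Integrate by parts twice (u = r^2, dv = sin(3*r) dr).
An antiderivative is F(r) = -r**2*cos(3*r)/3 + 2*r*sin(3*r)/9 + 2*cos(3*r)/27.
Then F(pi/18) - F(0) = (-sqrt(3)*pi**2/1944 + pi/162 + sqrt(3)/27) - (2/27) = -2/27 - sqrt(3)*pi**2/1944 + pi/162 + sqrt(3)/27.

-2/27 - sqrt(3)*pi**2/1944 + pi/162 + sqrt(3)/27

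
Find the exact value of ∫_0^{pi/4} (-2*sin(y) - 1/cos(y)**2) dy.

-3 + sqrt(2)

An antiderivative is F(y) = 2*cos(y) - tan(y).
Then F(pi/4) - F(0) = (-1 + sqrt(2)) - (2) = -3 + sqrt(2).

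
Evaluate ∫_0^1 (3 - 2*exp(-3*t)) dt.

2*exp(-3)/3 + 7/3

An antiderivative is F(t) = 3*t + 2*exp(-3*t)/3.
Then F(1) - F(0) = (2*exp(-3)/3 + 3) - (2/3) = 2*exp(-3)/3 + 7/3.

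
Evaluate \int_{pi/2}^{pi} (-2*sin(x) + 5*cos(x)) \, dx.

-7

An antiderivative is F(x) = 5*sin(x) + 2*cos(x).
Then F(pi) - F(pi/2) = (-2) - (5) = -7.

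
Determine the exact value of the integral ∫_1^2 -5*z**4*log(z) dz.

Integrate by parts once (u = ln z, dv = -5*z**4 dz).
An antiderivative is F(z) = -z**5*(5*log(z) - 1)/5.
Then F(2) - F(1) = (32/5 - 32*log(2)) - (1/5) = 31/5 - 32*log(2).

31/5 - 32*log(2)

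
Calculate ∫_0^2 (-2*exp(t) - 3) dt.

An antiderivative is F(t) = -3*t - 2*exp(t).
Then F(2) - F(0) = (-2*exp(2) - 6) - (-2) = -2*exp(2) - 4.

-2*exp(2) - 4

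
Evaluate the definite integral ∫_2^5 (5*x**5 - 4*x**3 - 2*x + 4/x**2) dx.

123387/10

By the power rule, an antiderivative is F(x) = 5*x**6/6 - x**4 - x**2 - 4/x.
Then F(5) - F(2) = (371101/30) - (94/3) = 123387/10.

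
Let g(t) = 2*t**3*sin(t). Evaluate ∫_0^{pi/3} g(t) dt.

Integrate by parts 3 times (u = t^3, dv = 2*sin(t) dt).
An antiderivative is F(t) = -2*t**3*cos(t) + 6*t**2*sin(t) + 12*t*cos(t) - 12*sin(t).
Then F(pi/3) - F(0) = (-6*sqrt(3) - pi**3/27 + sqrt(3)*pi**2/3 + 2*pi) - (0) = -6*sqrt(3) - pi**3/27 + sqrt(3)*pi**2/3 + 2*pi.

-6*sqrt(3) - pi**3/27 + sqrt(3)*pi**2/3 + 2*pi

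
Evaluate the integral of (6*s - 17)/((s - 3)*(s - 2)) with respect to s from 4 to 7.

-3*log(2) + 5*log(5)

Factor the denominator: s**2 - 5*s + 6 = (s - 2)(s - 3).
Partial fractions: (6*s - 17)/((s - 3)*(s - 2)) = 5/(s - 2) + 1/(s - 3).
An antiderivative is F(s) = log(s - 3) + 5*log(s - 2).
Then F(7) - F(4) = (2*log(2) + 5*log(5)) - (log(32)) = -3*log(2) + 5*log(5).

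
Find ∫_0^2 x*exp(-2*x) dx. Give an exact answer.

Integrate by parts once (u = x, dv = exp(-2*x) dx).
An antiderivative is F(x) = (-2*x - 1)*exp(-2*x)/4.
Then F(2) - F(0) = (-5*exp(-4)/4) - (-1/4) = (-5 + exp(4))*exp(-4)/4.

(-5 + exp(4))*exp(-4)/4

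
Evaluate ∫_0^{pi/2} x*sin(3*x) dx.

-1/9

Integrate by parts once (u = x, dv = sin(3*x) dx).
An antiderivative is F(x) = -x*cos(3*x)/3 + sin(3*x)/9.
Then F(pi/2) - F(0) = (-1/9) - (0) = -1/9.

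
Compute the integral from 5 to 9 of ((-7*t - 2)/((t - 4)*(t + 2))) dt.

-5*log(5) - 2*log(11) + 2*log(7)

Factor the denominator: t**2 - 2*t - 8 = (t + 2)(t - 4).
Partial fractions: (-7*t - 2)/((t - 4)*(t + 2)) = -2/(t + 2) - 5/(t - 4).
An antiderivative is F(t) = -5*log(t - 4) - 2*log(t + 2).
Then F(9) - F(5) = (-5*log(5) - 2*log(11)) - (-log(49)) = -5*log(5) - 2*log(11) + 2*log(7).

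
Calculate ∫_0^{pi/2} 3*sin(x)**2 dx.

Use the identity sin^2(x) = (1 - cos(2*x))/2.
An antiderivative is F(x) = 3*x/2 - 3*sin(2*x)/4.
Then F(pi/2) - F(0) = (3*pi/4) - (0) = 3*pi/4.

3*pi/4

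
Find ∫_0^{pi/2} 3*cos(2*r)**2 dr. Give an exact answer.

3*pi/4

Use the identity cos^2(2*r) = (1 + cos(4*r))/2.
An antiderivative is F(r) = 3*r/2 + 3*sin(4*r)/8.
Then F(pi/2) - F(0) = (3*pi/4) - (0) = 3*pi/4.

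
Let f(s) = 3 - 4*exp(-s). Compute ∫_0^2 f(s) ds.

An antiderivative is F(s) = 3*s + 4*exp(-s).
Then F(2) - F(0) = (4*exp(-2) + 6) - (4) = 4*exp(-2) + 2.

4*exp(-2) + 2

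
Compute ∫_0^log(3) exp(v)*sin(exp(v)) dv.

cos(1) - cos(3)

Let u = exp(v), so du = exp(v) dv. When v = 0, u = 1; when v = log(3), u = 3.
The integral becomes ∫ sin(u) du from 1 to 3, with antiderivative -cos(u).
Back in v: F(v) = -cos(exp(v)).
Then F(log(3)) - F(0) = (-cos(3)) - (-cos(1)) = cos(1) - cos(3).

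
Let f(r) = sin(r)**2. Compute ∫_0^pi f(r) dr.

Use the identity sin^2(r) = (1 - cos(2*r))/2.
An antiderivative is F(r) = r/2 - sin(2*r)/4.
Then F(pi) - F(0) = (pi/2) - (0) = pi/2.

pi/2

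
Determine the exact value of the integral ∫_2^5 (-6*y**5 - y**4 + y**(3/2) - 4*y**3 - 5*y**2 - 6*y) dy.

By the power rule, an antiderivative is F(y) = -y**6 + 2*y**(5/2)/5 - y**5/5 - y**4 - 5*y**3/3 - 3*y**2.
Then F(5) - F(2) = (-51475/3 + 10*sqrt(5)) - (-1676/15 + 8*sqrt(2)/5) = -85233/5 - 8*sqrt(2)/5 + 10*sqrt(5).

-85233/5 - 8*sqrt(2)/5 + 10*sqrt(5)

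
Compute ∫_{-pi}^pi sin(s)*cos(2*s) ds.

0

Use the identity sin(s)cos(2*s) = [sin(3*s) + sin(-s)]/2.
An antiderivative is F(s) = cos(s)/2 - cos(3*s)/6.
Then F(pi) - F(-pi) = (-1/3) - (-1/3) = 0.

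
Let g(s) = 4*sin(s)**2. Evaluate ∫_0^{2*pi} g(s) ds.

Use the identity sin^2(s) = (1 - cos(2*s))/2.
An antiderivative is F(s) = 2*s - sin(2*s).
Then F(2*pi) - F(0) = (4*pi) - (0) = 4*pi.

4*pi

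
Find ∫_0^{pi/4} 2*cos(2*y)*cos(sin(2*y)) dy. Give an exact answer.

sin(1)

Let u = sin(2*y), so du = 2*cos(2*y) dy. When y = 0, u = 0; when y = pi/4, u = 1.
The integral becomes ∫ cos(u) du from 0 to 1, with antiderivative sin(u).
Back in y: F(y) = sin(sin(2*y)).
Then F(pi/4) - F(0) = (sin(1)) - (0) = sin(1).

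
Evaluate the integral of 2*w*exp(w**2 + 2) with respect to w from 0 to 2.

Let u = w**2 + 2, so du = 2*w dw. When w = 0, u = 2; when w = 2, u = 6.
The integral becomes ∫ exp(u) du from 2 to 6, with antiderivative exp(u).
Back in w: F(w) = exp(w**2 + 2).
Then F(2) - F(0) = (exp(6)) - (exp(2)) = -exp(2) + exp(6).

-exp(2) + exp(6)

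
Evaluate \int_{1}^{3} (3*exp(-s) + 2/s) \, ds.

An antiderivative is F(s) = 2*log(s) - 3*exp(-s).
Then F(3) - F(1) = (-3*exp(-3) + 2*log(3)) - (-3*exp(-1)) = -3*exp(-3) + 3*exp(-1) + 2*log(3).

-3*exp(-3) + 3*exp(-1) + 2*log(3)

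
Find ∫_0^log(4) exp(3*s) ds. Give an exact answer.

Let u = exp(s), so du = exp(s) ds. When s = 0, u = 1; when s = log(4), u = 4.
The integral becomes ∫ u**2 du from 1 to 4, with antiderivative u**3/3.
Back in s: F(s) = exp(3*s)/3.
Then F(log(4)) - F(0) = (64/3) - (1/3) = 21.

21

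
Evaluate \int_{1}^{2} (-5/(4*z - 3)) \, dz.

-5*log(5)/4

An antiderivative is F(z) = -5*log(4*z - 3)/4.
Then F(2) - F(1) = (-5*log(5)/4) - (0) = -5*log(5)/4.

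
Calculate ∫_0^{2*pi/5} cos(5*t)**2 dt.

Use the identity cos^2(5*t) = (1 + cos(10*t))/2.
An antiderivative is F(t) = t/2 + sin(10*t)/20.
Then F(2*pi/5) - F(0) = (pi/5) - (0) = pi/5.

pi/5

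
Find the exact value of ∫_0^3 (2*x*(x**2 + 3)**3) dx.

20655/4

Let u = x**2 + 3, so du = 2*x dx. When x = 0, u = 3; when x = 3, u = 12.
The integral becomes ∫ u**3 du from 3 to 12, with antiderivative u**4/4.
Back in x: F(x) = (x**2 + 3)**4/4.
Then F(3) - F(0) = (5184) - (81/4) = 20655/4.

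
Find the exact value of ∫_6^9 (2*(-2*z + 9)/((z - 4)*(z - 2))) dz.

Factor the denominator: z**2 - 6*z + 8 = (z - 2)(z - 4).
Partial fractions: 2*(-2*z + 9)/((z - 4)*(z - 2)) = -5/(z - 2) + 1/(z - 4).
An antiderivative is F(z) = log(z - 4) - 5*log(z - 2).
Then F(9) - F(6) = (-5*log(7) + log(5)) - (-9*log(2)) = -5*log(7) + log(5) + 9*log(2).

-5*log(7) + log(5) + 9*log(2)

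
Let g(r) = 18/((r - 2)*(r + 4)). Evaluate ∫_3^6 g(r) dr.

-3*log(5) + 3*log(2) + 3*log(7)

Factor the denominator: r**2 + 2*r - 8 = (r + 4)(r - 2).
Partial fractions: 18/((r - 2)*(r + 4)) = -3/(r + 4) + 3/(r - 2).
An antiderivative is F(r) = 3*log(r - 2) - 3*log(r + 4).
Then F(6) - F(3) = (-3*log(5) + 3*log(2)) - (-3*log(7)) = -3*log(5) + 3*log(2) + 3*log(7).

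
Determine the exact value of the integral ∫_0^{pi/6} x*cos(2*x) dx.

Integrate by parts once (u = x, dv = cos(2*x) dx).
An antiderivative is F(x) = x*sin(2*x)/2 + cos(2*x)/4.
Then F(pi/6) - F(0) = (1/8 + sqrt(3)*pi/24) - (1/4) = -1/8 + sqrt(3)*pi/24.

-1/8 + sqrt(3)*pi/24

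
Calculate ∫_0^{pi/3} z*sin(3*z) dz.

pi/9

Integrate by parts once (u = z, dv = sin(3*z) dz).
An antiderivative is F(z) = -z*cos(3*z)/3 + sin(3*z)/9.
Then F(pi/3) - F(0) = (pi/9) - (0) = pi/9.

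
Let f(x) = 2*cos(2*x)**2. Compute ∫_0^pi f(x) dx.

Use the identity cos^2(2*x) = (1 + cos(4*x))/2.
An antiderivative is F(x) = x + sin(4*x)/4.
Then F(pi) - F(0) = (pi) - (0) = pi.

pi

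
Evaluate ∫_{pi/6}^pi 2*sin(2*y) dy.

An antiderivative is F(y) = -cos(2*y).
Then F(pi) - F(pi/6) = (-1) - (-1/2) = -1/2.

-1/2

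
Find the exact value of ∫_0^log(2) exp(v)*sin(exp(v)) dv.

-cos(2) + cos(1)

Let u = exp(v), so du = exp(v) dv. When v = 0, u = 1; when v = log(2), u = 2.
The integral becomes ∫ sin(u) du from 1 to 2, with antiderivative -cos(u).
Back in v: F(v) = -cos(exp(v)).
Then F(log(2)) - F(0) = (-cos(2)) - (-cos(1)) = -cos(2) + cos(1).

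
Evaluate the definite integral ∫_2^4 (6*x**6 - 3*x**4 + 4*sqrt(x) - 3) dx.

By the power rule, an antiderivative is F(x) = 6*x**7/7 - 3*x**5/5 + 8*x**(3/2)/3 - 3*x.
Then F(4) - F(2) = (1411028/105) - (16*sqrt(2)/3 + 2958/35) = 1402154/105 - 16*sqrt(2)/3.

1402154/105 - 16*sqrt(2)/3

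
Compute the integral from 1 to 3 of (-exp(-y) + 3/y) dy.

-exp(-1) + exp(-3) + 3*log(3)

An antiderivative is F(y) = 3*log(y) + exp(-y).
Then F(3) - F(1) = (exp(-3) + 3*log(3)) - (exp(-1)) = -exp(-1) + exp(-3) + 3*log(3).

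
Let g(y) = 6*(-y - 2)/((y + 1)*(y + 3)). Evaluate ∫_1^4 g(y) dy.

-3*log(7) - 3*log(5) + 9*log(2)

Factor the denominator: y**2 + 4*y + 3 = (y + 3)(y + 1).
Partial fractions: 6*(-y - 2)/((y + 1)*(y + 3)) = -3/(y + 3) - 3/(y + 1).
An antiderivative is F(y) = -3*log(y + 1) - 3*log(y + 3).
Then F(4) - F(1) = (-3*log(7) - 3*log(5)) - (-9*log(2)) = -3*log(7) - 3*log(5) + 9*log(2).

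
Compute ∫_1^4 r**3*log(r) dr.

Integrate by parts once (u = ln r, dv = r**3 dr).
An antiderivative is F(r) = r**4*(4*log(r) - 1)/16.
Then F(4) - F(1) = (-16 + 128*log(2)) - (-1/16) = -255/16 + 128*log(2).

-255/16 + 128*log(2)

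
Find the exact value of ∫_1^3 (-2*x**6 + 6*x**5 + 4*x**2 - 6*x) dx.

By the power rule, an antiderivative is F(x) = -2*x**7/7 + x**6 + 4*x**3/3 - 3*x**2.
Then F(3) - F(1) = (792/7) - (-20/21) = 2396/21.

2396/21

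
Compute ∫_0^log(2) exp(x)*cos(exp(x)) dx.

-sin(1) + sin(2)

Let u = exp(x), so du = exp(x) dx. When x = 0, u = 1; when x = log(2), u = 2.
The integral becomes ∫ cos(u) du from 1 to 2, with antiderivative sin(u).
Back in x: F(x) = sin(exp(x)).
Then F(log(2)) - F(0) = (sin(2)) - (sin(1)) = -sin(1) + sin(2).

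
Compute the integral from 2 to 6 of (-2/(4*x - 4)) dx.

An antiderivative is F(x) = -log(4*x - 4)/2.
Then F(6) - F(2) = (-log(20)/2) - (-log(2)) = -log(20)/2 + log(2).

-log(20)/2 + log(2)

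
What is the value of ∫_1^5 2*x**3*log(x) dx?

-78 + 625*log(5)/2

Integrate by parts once (u = ln x, dv = 2*x**3 dx).
An antiderivative is F(x) = x**4*(4*log(x) - 1)/8.
Then F(5) - F(1) = (-625/8 + 625*log(5)/2) - (-1/8) = -78 + 625*log(5)/2.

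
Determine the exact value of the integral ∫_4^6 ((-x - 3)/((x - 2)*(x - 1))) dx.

Factor the denominator: x**2 - 3*x + 2 = (x - 1)(x - 2).
Partial fractions: (-x - 3)/((x - 2)*(x - 1)) = 4/(x - 1) - 5/(x - 2).
An antiderivative is F(x) = -5*log(x - 2) + 4*log(x - 1).
Then F(6) - F(4) = (-10*log(2) + 4*log(5)) - (log(81/32)) = -4*log(3) - 5*log(2) + 4*log(5).

-4*log(3) - 5*log(2) + 4*log(5)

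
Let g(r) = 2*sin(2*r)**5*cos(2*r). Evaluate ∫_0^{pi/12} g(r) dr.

1/384

Let u = sin(2*r), so du = 2*cos(2*r) dr. When r = 0, u = 0; when r = pi/12, u = 1/2.
The integral becomes ∫ u**5 du from 0 to 1/2, with antiderivative u**6/6.
Back in r: F(r) = sin(2*r)**6/6.
Then F(pi/12) - F(0) = (1/384) - (0) = 1/384.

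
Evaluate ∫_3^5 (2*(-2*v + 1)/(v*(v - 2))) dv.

-log(45)

Factor the denominator: v**2 - 2*v = v(v - 2).
Partial fractions: 2*(-2*v + 1)/(v*(v - 2)) = -1/v - 3/(v - 2).
An antiderivative is F(v) = -log(v) - 3*log(v - 2).
Then F(5) - F(3) = (-3*log(3) - log(5)) - (-log(3)) = -log(45).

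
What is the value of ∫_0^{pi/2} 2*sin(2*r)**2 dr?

pi/2

Use the identity sin^2(2*r) = (1 - cos(4*r))/2.
An antiderivative is F(r) = r - sin(4*r)/4.
Then F(pi/2) - F(0) = (pi/2) - (0) = pi/2.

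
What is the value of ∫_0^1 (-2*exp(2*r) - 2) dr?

-exp(2) - 1

An antiderivative is F(r) = -exp(2*r) - 2*r.
Then F(1) - F(0) = (-exp(2) - 2) - (-1) = -exp(2) - 1.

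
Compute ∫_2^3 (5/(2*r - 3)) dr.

5*log(3)/2

An antiderivative is F(r) = 5*log(2*r - 3)/2.
Then F(3) - F(2) = (5*log(3)/2) - (0) = 5*log(3)/2.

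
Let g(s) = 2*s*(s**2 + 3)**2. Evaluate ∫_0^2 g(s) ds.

Let u = s**2 + 3, so du = 2*s ds. When s = 0, u = 3; when s = 2, u = 7.
The integral becomes ∫ u**2 du from 3 to 7, with antiderivative u**3/3.
Back in s: F(s) = (s**2 + 3)**3/3.
Then F(2) - F(0) = (343/3) - (9) = 316/3.

316/3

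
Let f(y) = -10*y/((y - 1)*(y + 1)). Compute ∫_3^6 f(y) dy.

-5*log(7) - 5*log(5) + 15*log(2)

Factor the denominator: y**2 - 1 = (y + 1)(y - 1).
Partial fractions: -10*y/((y - 1)*(y + 1)) = -5/(y + 1) - 5/(y - 1).
An antiderivative is F(y) = -5*log(y - 1) - 5*log(y + 1).
Then F(6) - F(3) = (-5*log(7) - 5*log(5)) - (-15*log(2)) = -5*log(7) - 5*log(5) + 15*log(2).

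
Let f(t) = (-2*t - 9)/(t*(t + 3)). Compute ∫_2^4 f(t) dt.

log(7/40)

Factor the denominator: t**2 + 3*t = (t + 3)t.
Partial fractions: (-2*t - 9)/(t*(t + 3)) = 1/(t + 3) - 3/t.
An antiderivative is F(t) = -3*log(t) + log(t + 3).
Then F(4) - F(2) = (log(7/64)) - (log(5/8)) = log(7/40).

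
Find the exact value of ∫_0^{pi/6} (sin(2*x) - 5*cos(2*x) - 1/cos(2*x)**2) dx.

An antiderivative is F(x) = -5*sin(2*x)/2 - cos(2*x)/2 - tan(2*x)/2.
Then F(pi/6) - F(0) = (-7*sqrt(3)/4 - 1/4) - (-1/2) = 1/4 - 7*sqrt(3)/4.

1/4 - 7*sqrt(3)/4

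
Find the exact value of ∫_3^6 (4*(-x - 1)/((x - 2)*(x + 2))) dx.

-9*log(2) + log(5)

Factor the denominator: x**2 - 4 = (x + 2)(x - 2).
Partial fractions: 4*(-x - 1)/((x - 2)*(x + 2)) = -1/(x + 2) - 3/(x - 2).
An antiderivative is F(x) = -3*log(x - 2) - log(x + 2).
Then F(6) - F(3) = (-9*log(2)) - (-log(5)) = -9*log(2) + log(5).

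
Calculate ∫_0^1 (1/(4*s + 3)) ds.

An antiderivative is F(s) = log(4*s + 3)/4.
Then F(1) - F(0) = (log(7)/4) - (log(3)/4) = -log(3)/4 + log(7)/4.

-log(3)/4 + log(7)/4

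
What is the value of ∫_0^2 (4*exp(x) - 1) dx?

-6 + 4*exp(2)

An antiderivative is F(x) = -x + 4*exp(x).
Then F(2) - F(0) = (-2 + 4*exp(2)) - (4) = -6 + 4*exp(2).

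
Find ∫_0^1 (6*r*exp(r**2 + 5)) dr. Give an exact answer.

Let u = r**2 + 5, so du = 2*r dr. When r = 0, u = 5; when r = 1, u = 6.
The integral becomes 3·∫ exp(u) du from 5 to 6, with antiderivative 3*exp(u).
Back in r: F(r) = 3*exp(r**2 + 5).
Then F(1) - F(0) = (3*exp(6)) - (3*exp(5)) = -3*(1 - exp(1))*exp(5).

-3*(1 - exp(1))*exp(5)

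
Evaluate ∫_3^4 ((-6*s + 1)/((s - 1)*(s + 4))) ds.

Factor the denominator: s**2 + 3*s - 4 = (s + 4)(s - 1).
Partial fractions: (-6*s + 1)/((s - 1)*(s + 4)) = -5/(s + 4) - 1/(s - 1).
An antiderivative is F(s) = -log(s - 1) - 5*log(s + 4).
Then F(4) - F(3) = (-15*log(2) - log(3)) - (-5*log(7) - log(2)) = -14*log(2) - log(3) + 5*log(7).

-14*log(2) - log(3) + 5*log(7)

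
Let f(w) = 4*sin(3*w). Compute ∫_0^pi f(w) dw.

8/3

An antiderivative is F(w) = -4*cos(3*w)/3.
Then F(pi) - F(0) = (4/3) - (-4/3) = 8/3.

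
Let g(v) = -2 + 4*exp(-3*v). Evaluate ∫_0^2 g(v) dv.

An antiderivative is F(v) = -2*v - 4*exp(-3*v)/3.
Then F(2) - F(0) = (-4 - 4*exp(-6)/3) - (-4/3) = -8/3 - 4*exp(-6)/3.

-8/3 - 4*exp(-6)/3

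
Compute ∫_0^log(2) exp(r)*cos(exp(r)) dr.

Let u = exp(r), so du = exp(r) dr. When r = 0, u = 1; when r = log(2), u = 2.
The integral becomes ∫ cos(u) du from 1 to 2, with antiderivative sin(u).
Back in r: F(r) = sin(exp(r)).
Then F(log(2)) - F(0) = (sin(2)) - (sin(1)) = -sin(1) + sin(2).

-sin(1) + sin(2)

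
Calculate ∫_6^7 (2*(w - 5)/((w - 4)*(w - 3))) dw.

Factor the denominator: w**2 - 7*w + 12 = (w - 3)(w - 4).
Partial fractions: 2*(w - 5)/((w - 4)*(w - 3)) = 4/(w - 3) - 2/(w - 4).
An antiderivative is F(w) = -2*log(w - 4) + 4*log(w - 3).
Then F(7) - F(6) = (-2*log(3) + 8*log(2)) - (log(81/4)) = -6*log(3) + 10*log(2).

-6*log(3) + 10*log(2)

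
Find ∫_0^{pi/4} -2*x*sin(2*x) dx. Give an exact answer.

-1/2

Integrate by parts once (u = x, dv = -2*sin(2*x) dx).
An antiderivative is F(x) = x*cos(2*x) - sin(2*x)/2.
Then F(pi/4) - F(0) = (-1/2) - (0) = -1/2.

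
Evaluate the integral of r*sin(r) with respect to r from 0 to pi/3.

-pi/6 + sqrt(3)/2

Integrate by parts once (u = r, dv = sin(r) dr).
An antiderivative is F(r) = -r*cos(r) + sin(r).
Then F(pi/3) - F(0) = (-pi/6 + sqrt(3)/2) - (0) = -pi/6 + sqrt(3)/2.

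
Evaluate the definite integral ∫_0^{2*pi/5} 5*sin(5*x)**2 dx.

pi

Use the identity sin^2(5*x) = (1 - cos(10*x))/2.
An antiderivative is F(x) = 5*x/2 - sin(10*x)/4.
Then F(2*pi/5) - F(0) = (pi) - (0) = pi.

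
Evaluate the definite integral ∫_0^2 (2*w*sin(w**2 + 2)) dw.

Let u = w**2 + 2, so du = 2*w dw. When w = 0, u = 2; when w = 2, u = 6.
The integral becomes ∫ sin(u) du from 2 to 6, with antiderivative -cos(u).
Back in w: F(w) = -cos(w**2 + 2).
Then F(2) - F(0) = (-cos(6)) - (-cos(2)) = -cos(6) + cos(2).

-cos(6) + cos(2)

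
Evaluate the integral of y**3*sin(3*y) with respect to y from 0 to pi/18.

-1/27 - sqrt(3)*pi**3/34992 + pi**2/1944 + sqrt(3)*pi/162

Integrate by parts 3 times (u = y^3, dv = sin(3*y) dy).
An antiderivative is F(y) = -y**3*cos(3*y)/3 + y**2*sin(3*y)/3 + 2*y*cos(3*y)/9 - 2*sin(3*y)/27.
Then F(pi/18) - F(0) = (-1/27 - sqrt(3)*pi**3/34992 + pi**2/1944 + sqrt(3)*pi/162) - (0) = -1/27 - sqrt(3)*pi**3/34992 + pi**2/1944 + sqrt(3)*pi/162.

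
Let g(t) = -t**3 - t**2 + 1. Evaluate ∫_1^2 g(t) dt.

By the power rule, an antiderivative is F(t) = -t**4/4 - t**3/3 + t.
Then F(2) - F(1) = (-14/3) - (5/12) = -61/12.

-61/12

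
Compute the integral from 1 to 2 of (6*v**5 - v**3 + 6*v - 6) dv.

By the power rule, an antiderivative is F(v) = v**6 - v**4/4 + 3*v**2 - 6*v.
Then F(2) - F(1) = (60) - (-9/4) = 249/4.

249/4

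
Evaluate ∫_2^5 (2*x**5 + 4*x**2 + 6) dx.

5361

By the power rule, an antiderivative is F(x) = x**6/3 + 4*x**3/3 + 6*x.
Then F(5) - F(2) = (5405) - (44) = 5361.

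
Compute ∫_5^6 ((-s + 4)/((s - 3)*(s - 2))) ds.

log(27/32)

Factor the denominator: s**2 - 5*s + 6 = (s - 2)(s - 3).
Partial fractions: (-s + 4)/((s - 3)*(s - 2)) = -2/(s - 2) + 1/(s - 3).
An antiderivative is F(s) = log(s - 3) - 2*log(s - 2).
Then F(6) - F(5) = (log(3/16)) - (log(2/9)) = log(27/32).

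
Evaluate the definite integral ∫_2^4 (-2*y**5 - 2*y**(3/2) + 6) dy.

By the power rule, an antiderivative is F(y) = -y**6/3 - 4*y**(5/2)/5 + 6*y.
Then F(4) - F(2) = (-20504/15) - (-28/3 - 16*sqrt(2)/5) = -6788/5 + 16*sqrt(2)/5.

-6788/5 + 16*sqrt(2)/5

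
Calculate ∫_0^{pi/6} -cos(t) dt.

An antiderivative is F(t) = -sin(t).
Then F(pi/6) - F(0) = (-1/2) - (0) = -1/2.

-1/2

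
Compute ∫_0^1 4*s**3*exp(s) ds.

Integrate by parts 3 times (u = s^3, dv = 4*exp(s) ds).
An antiderivative is F(s) = (4*s**3 - 12*s**2 + 24*s - 24)*exp(s).
Then F(1) - F(0) = (-8*E) - (-24) = 24 - 8*E.

24 - 8*E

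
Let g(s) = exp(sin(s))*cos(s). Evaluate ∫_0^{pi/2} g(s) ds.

Let u = sin(s), so du = cos(s) ds. When s = 0, u = 0; when s = pi/2, u = 1.
The integral becomes ∫ exp(u) du from 0 to 1, with antiderivative exp(u).
Back in s: F(s) = exp(sin(s)).
Then F(pi/2) - F(0) = (E) - (1) = -1 + E.

-1 + E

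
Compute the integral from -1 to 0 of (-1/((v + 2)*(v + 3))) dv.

log(3/4)

Factor the denominator: v**2 + 5*v + 6 = (v + 3)(v + 2).
Partial fractions: -1/((v + 2)*(v + 3)) = 1/(v + 3) - 1/(v + 2).
An antiderivative is F(v) = -log(v + 2) + log(v + 3).
Then F(0) - F(-1) = (log(3/2)) - (log(2)) = log(3/4).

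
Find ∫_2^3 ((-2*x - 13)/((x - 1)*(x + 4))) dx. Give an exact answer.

log(7/48)

Factor the denominator: x**2 + 3*x - 4 = (x + 4)(x - 1).
Partial fractions: (-2*x - 13)/((x - 1)*(x + 4)) = 1/(x + 4) - 3/(x - 1).
An antiderivative is F(x) = -3*log(x - 1) + log(x + 4).
Then F(3) - F(2) = (log(7/8)) - (log(6)) = log(7/48).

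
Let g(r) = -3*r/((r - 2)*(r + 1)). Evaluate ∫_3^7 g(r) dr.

-log(50)

Factor the denominator: r**2 - r - 2 = (r + 1)(r - 2).
Partial fractions: -3*r/((r - 2)*(r + 1)) = -1/(r + 1) - 2/(r - 2).
An antiderivative is F(r) = -2*log(r - 2) - log(r + 1).
Then F(7) - F(3) = (-2*log(5) - 3*log(2)) - (-log(4)) = -log(50).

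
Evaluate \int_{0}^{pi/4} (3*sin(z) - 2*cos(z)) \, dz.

An antiderivative is F(z) = -2*sin(z) - 3*cos(z).
Then F(pi/4) - F(0) = (-5*sqrt(2)/2) - (-3) = 3 - 5*sqrt(2)/2.

3 - 5*sqrt(2)/2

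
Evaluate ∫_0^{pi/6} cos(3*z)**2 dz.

Use the identity cos^2(3*z) = (1 + cos(6*z))/2.
An antiderivative is F(z) = z/2 + sin(6*z)/12.
Then F(pi/6) - F(0) = (pi/12) - (0) = pi/12.

pi/12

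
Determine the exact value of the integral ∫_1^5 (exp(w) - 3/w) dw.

-3*log(5) - exp(1) + exp(5)

An antiderivative is F(w) = exp(w) - 3*log(w).
Then F(5) - F(1) = (-3*log(5) + exp(5)) - (exp(1)) = -3*log(5) - exp(1) + exp(5).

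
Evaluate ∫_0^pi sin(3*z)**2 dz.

Use the identity sin^2(3*z) = (1 - cos(6*z))/2.
An antiderivative is F(z) = z/2 - sin(6*z)/12.
Then F(pi) - F(0) = (pi/2) - (0) = pi/2.

pi/2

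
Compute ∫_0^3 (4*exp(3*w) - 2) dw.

An antiderivative is F(w) = 4*exp(3*w)/3 - 2*w.
Then F(3) - F(0) = (-6 + 4*exp(9)/3) - (4/3) = -22/3 + 4*exp(9)/3.

-22/3 + 4*exp(9)/3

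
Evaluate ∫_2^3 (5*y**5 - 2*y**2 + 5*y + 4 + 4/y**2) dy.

1676/3

By the power rule, an antiderivative is F(y) = 5*y**6/6 - 2*y**3/3 + 5*y**2/2 + 4*y - 4/y.
Then F(3) - F(2) = (1868/3) - (64) = 1676/3.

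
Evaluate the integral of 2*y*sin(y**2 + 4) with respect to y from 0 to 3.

Let u = y**2 + 4, so du = 2*y dy. When y = 0, u = 4; when y = 3, u = 13.
The integral becomes ∫ sin(u) du from 4 to 13, with antiderivative -cos(u).
Back in y: F(y) = -cos(y**2 + 4).
Then F(3) - F(0) = (-cos(13)) - (-cos(4)) = -cos(13) + cos(4).

-cos(13) + cos(4)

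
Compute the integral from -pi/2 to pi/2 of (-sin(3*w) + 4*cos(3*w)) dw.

An antiderivative is F(w) = 4*sin(3*w)/3 + cos(3*w)/3.
Then F(pi/2) - F(-pi/2) = (-4/3) - (4/3) = -8/3.

-8/3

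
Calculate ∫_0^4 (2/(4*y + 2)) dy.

log(3)

An antiderivative is F(y) = log(4*y + 2)/2.
Then F(4) - F(0) = (log(18)/2) - (log(2)/2) = log(3).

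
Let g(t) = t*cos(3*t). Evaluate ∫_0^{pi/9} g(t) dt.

-1/18 + sqrt(3)*pi/54

Integrate by parts once (u = t, dv = cos(3*t) dt).
An antiderivative is F(t) = t*sin(3*t)/3 + cos(3*t)/9.
Then F(pi/9) - F(0) = (1/18 + sqrt(3)*pi/54) - (1/9) = -1/18 + sqrt(3)*pi/54.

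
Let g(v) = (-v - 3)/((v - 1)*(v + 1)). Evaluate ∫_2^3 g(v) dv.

Factor the denominator: v**2 - 1 = (v + 1)(v - 1).
Partial fractions: (-v - 3)/((v - 1)*(v + 1)) = 1/(v + 1) - 2/(v - 1).
An antiderivative is F(v) = -2*log(v - 1) + log(v + 1).
Then F(3) - F(2) = (0) - (log(3)) = -log(3).

-log(3)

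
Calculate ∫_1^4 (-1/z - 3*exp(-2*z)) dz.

An antiderivative is F(z) = -log(z) + 3*exp(-2*z)/2.
Then F(4) - F(1) = (-2*log(2) + 3*exp(-8)/2) - (3*exp(-2)/2) = -2*log(2) - 3*exp(-2)/2 + 3*exp(-8)/2.

-2*log(2) - 3*exp(-2)/2 + 3*exp(-8)/2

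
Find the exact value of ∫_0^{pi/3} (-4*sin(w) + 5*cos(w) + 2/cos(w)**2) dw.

An antiderivative is F(w) = 5*sin(w) + 4*cos(w) + 2*tan(w).
Then F(pi/3) - F(0) = (2 + 9*sqrt(3)/2) - (4) = -2 + 9*sqrt(3)/2.

-2 + 9*sqrt(3)/2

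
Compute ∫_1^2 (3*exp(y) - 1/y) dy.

-3*exp(1) - log(2) + 3*exp(2)

An antiderivative is F(y) = 3*exp(y) - log(y).
Then F(2) - F(1) = (-log(2) + 3*exp(2)) - (3*exp(1)) = -3*exp(1) - log(2) + 3*exp(2).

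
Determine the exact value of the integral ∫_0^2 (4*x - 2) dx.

4

By the power rule, an antiderivative is F(x) = 2*x**2 - 2*x.
Then F(2) - F(0) = (4) - (0) = 4.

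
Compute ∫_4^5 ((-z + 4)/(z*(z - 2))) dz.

Factor the denominator: z**2 - 2*z = z(z - 2).
Partial fractions: (-z + 4)/(z*(z - 2)) = -2/z + 1/(z - 2).
An antiderivative is F(z) = -2*log(z) + log(z - 2).
Then F(5) - F(4) = (log(3/25)) - (-log(8)) = log(24/25).

log(24/25)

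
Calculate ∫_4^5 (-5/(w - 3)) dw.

-log(32)

An antiderivative is F(w) = -5*log(w - 3).
Then F(5) - F(4) = (-log(32)) - (0) = -log(32).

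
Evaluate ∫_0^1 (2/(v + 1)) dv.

log(4)

An antiderivative is F(v) = 2*log(v + 1).
Then F(1) - F(0) = (log(4)) - (0) = log(4).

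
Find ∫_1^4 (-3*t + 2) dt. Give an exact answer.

By the power rule, an antiderivative is F(t) = -3*t**2/2 + 2*t.
Then F(4) - F(1) = (-16) - (1/2) = -33/2.

-33/2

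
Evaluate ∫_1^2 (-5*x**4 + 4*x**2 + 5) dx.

By the power rule, an antiderivative is F(x) = -x**5 + 4*x**3/3 + 5*x.
Then F(2) - F(1) = (-34/3) - (16/3) = -50/3.

-50/3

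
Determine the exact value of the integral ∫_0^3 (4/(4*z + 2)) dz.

Let u = 4*z + 2, so du = 4 dz. When z = 0, u = 2; when z = 3, u = 14.
The integral becomes ∫ 1/u du from 2 to 14, with antiderivative log(u).
Back in z: F(z) = log(4*z + 2).
Then F(3) - F(0) = (log(14)) - (log(2)) = log(7).

log(7)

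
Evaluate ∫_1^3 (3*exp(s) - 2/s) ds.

-3*exp(1) - log(9) + 3*exp(3)

An antiderivative is F(s) = 3*exp(s) - 2*log(s).
Then F(3) - F(1) = (-log(9) + 3*exp(3)) - (3*exp(1)) = -3*exp(1) - log(9) + 3*exp(3).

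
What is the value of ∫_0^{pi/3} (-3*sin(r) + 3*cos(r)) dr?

-3/2 + 3*sqrt(3)/2

An antiderivative is F(r) = 3*sin(r) + 3*cos(r).
Then F(pi/3) - F(0) = (3/2 + 3*sqrt(3)/2) - (3) = -3/2 + 3*sqrt(3)/2.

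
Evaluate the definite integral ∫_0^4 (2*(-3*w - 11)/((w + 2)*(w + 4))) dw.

-5*log(3) - log(2)

Factor the denominator: w**2 + 6*w + 8 = (w + 4)(w + 2).
Partial fractions: 2*(-3*w - 11)/((w + 2)*(w + 4)) = -1/(w + 4) - 5/(w + 2).
An antiderivative is F(w) = -5*log(w + 2) - log(w + 4).
Then F(4) - F(0) = (-8*log(2) - 5*log(3)) - (-7*log(2)) = -5*log(3) - log(2).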